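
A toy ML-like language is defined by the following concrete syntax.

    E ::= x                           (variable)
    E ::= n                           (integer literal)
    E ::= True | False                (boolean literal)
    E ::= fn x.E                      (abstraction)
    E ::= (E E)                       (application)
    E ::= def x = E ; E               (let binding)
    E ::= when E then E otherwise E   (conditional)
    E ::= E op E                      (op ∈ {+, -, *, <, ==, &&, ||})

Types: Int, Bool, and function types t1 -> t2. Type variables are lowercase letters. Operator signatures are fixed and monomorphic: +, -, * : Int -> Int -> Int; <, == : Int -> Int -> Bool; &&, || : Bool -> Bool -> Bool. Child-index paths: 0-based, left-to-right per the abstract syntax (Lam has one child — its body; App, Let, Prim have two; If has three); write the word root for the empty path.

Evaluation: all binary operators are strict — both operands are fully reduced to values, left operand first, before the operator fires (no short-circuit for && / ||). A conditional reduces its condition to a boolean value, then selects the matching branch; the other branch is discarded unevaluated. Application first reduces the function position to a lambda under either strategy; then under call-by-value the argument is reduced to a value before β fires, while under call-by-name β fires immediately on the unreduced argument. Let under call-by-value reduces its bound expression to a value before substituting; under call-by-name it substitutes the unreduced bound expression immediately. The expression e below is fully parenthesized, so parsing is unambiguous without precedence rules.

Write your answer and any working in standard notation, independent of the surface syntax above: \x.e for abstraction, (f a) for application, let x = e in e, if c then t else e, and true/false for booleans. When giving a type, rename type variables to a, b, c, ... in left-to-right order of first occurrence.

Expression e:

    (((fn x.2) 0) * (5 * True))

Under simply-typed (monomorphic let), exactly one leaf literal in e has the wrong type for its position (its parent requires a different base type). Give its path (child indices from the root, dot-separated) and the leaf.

Derivation:
\x._ : a -> Int
  unify a -> Int ~ Int -> b
  unify a ~ Int
  unify Int ~ b
_ _ : Int
  unify Int ~ Int
  unify Int ~ Int
  unify Bool ~ Int
  FAIL: mismatch Bool ~ Int

Answer: 1.1 : true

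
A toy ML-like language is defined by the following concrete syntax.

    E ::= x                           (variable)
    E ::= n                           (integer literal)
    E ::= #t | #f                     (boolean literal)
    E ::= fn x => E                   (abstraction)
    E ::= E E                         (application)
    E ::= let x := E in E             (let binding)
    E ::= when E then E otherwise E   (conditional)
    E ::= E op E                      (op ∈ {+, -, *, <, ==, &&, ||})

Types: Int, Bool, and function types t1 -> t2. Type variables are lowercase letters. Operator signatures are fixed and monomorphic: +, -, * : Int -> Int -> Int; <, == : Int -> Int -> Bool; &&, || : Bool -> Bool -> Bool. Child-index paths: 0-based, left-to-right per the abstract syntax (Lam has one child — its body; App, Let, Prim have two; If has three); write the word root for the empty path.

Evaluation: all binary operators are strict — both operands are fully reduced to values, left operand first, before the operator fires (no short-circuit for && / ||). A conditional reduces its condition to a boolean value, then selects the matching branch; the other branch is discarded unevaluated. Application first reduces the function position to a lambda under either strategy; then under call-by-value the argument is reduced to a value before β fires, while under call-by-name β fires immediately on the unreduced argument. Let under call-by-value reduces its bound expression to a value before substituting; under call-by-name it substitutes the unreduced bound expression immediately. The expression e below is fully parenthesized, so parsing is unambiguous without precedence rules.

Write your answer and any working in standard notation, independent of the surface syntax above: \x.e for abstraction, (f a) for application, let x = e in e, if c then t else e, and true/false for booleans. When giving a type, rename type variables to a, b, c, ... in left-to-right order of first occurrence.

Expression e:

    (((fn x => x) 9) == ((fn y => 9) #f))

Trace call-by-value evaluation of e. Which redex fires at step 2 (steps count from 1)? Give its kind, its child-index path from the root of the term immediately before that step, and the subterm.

Trace:
step 0: (((\x.x) 9) == ((\y.9) false))
step 1: [beta@0] (9 == ((\y.9) false))
step 2: [beta@1] (9 == 9)

Answer: beta at 1 : ((\y.9) false)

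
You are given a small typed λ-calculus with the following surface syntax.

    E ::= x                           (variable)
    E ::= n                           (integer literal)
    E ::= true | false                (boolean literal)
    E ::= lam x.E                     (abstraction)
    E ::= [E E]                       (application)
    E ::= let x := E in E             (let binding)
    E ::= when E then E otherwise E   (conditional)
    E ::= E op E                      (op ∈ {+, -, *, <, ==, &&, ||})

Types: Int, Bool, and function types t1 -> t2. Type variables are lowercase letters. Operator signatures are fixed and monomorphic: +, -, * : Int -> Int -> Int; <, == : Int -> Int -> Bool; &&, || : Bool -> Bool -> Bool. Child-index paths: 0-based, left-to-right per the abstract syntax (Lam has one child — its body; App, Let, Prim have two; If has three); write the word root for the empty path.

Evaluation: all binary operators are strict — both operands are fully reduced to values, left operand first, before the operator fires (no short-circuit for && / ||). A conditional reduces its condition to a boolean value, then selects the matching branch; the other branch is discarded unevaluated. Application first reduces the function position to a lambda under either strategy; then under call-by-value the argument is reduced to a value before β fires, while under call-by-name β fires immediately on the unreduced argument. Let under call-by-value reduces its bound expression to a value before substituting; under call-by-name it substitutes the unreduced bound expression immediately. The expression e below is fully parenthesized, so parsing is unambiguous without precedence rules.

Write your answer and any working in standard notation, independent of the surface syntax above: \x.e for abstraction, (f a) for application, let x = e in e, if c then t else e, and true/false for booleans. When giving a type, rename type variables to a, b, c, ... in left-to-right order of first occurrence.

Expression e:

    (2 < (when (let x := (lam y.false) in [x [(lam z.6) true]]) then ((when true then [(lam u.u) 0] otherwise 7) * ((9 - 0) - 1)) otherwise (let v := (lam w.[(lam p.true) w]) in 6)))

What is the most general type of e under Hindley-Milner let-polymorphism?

Answer: Bool

Trace:
  unify Int ~ Int
\y._ : a -> Bool
let x : forall. a -> Bool
x : b -> Bool
\z._ : c -> Int
  unify c -> Int ~ Bool -> d
  unify c ~ Bool
  unify Int ~ d
_ _ : Int
  unify b -> Bool ~ Int -> e
  unify b ~ Int
  unify Bool ~ e
_ _ : Bool
  unify Bool ~ Bool
  unify Bool ~ Bool
u : f
\u._ : f -> f
  unify f -> f ~ Int -> g
  unify f ~ Int
  unify Int ~ g
_ _ : Int
  unify Int ~ Int
  unify Int ~ Int
  unify Int ~ Int
  unify Int ~ Int
  unify Int ~ Int
  unify Int ~ Int
  unify Int ~ Int
\p._ : i -> Bool
w : h
  unify i -> Bool ~ h -> j
  unify i ~ h
  unify Bool ~ j
_ _ : Bool
\w._ : h -> Bool
let v : forall. h -> Bool
  unify Int ~ Int
  unify Int ~ Int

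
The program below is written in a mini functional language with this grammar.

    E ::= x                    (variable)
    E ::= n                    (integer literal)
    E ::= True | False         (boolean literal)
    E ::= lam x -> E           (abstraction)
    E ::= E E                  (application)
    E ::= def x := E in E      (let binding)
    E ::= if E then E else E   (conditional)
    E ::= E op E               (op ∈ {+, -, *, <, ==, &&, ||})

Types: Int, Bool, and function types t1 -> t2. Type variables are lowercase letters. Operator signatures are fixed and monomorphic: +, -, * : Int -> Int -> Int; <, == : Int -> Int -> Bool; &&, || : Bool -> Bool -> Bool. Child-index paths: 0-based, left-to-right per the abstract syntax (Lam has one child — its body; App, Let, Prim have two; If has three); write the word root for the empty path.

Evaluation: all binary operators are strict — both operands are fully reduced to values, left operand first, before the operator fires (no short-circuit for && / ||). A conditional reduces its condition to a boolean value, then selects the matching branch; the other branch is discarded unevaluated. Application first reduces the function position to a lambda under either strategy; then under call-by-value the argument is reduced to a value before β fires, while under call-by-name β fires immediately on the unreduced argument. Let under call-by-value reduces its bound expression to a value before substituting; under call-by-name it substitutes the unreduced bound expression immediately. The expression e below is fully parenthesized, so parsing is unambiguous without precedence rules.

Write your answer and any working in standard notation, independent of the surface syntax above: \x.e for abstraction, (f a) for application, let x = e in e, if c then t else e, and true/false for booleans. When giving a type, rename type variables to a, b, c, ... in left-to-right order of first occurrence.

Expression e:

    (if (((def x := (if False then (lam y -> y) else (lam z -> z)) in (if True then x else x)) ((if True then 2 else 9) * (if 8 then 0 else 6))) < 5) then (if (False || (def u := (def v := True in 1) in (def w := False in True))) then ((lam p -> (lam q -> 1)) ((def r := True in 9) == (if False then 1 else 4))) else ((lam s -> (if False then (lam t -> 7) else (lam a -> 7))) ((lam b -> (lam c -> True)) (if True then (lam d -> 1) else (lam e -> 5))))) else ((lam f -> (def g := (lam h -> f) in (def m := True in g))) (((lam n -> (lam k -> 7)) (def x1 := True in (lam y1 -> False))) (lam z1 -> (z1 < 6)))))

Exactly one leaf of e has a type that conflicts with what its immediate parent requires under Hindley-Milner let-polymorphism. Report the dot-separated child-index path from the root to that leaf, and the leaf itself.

Answer: 0.0.1.1.0 : 8

Working:
  unify Bool ~ Bool
y : a
\y._ : a -> a
z : b
\z._ : b -> b
  unify a -> a ~ b -> b
  unify a ~ b
  unify b ~ b
let x : forall. b -> b
  unify Bool ~ Bool
x : c -> c
x : d -> d
  unify c -> c ~ d -> d
  unify c ~ d
  unify d ~ d
  unify Bool ~ Bool
  unify Int ~ Int
  unify Int ~ Int
  unify Int ~ Bool
  FAIL: mismatch Int ~ Bool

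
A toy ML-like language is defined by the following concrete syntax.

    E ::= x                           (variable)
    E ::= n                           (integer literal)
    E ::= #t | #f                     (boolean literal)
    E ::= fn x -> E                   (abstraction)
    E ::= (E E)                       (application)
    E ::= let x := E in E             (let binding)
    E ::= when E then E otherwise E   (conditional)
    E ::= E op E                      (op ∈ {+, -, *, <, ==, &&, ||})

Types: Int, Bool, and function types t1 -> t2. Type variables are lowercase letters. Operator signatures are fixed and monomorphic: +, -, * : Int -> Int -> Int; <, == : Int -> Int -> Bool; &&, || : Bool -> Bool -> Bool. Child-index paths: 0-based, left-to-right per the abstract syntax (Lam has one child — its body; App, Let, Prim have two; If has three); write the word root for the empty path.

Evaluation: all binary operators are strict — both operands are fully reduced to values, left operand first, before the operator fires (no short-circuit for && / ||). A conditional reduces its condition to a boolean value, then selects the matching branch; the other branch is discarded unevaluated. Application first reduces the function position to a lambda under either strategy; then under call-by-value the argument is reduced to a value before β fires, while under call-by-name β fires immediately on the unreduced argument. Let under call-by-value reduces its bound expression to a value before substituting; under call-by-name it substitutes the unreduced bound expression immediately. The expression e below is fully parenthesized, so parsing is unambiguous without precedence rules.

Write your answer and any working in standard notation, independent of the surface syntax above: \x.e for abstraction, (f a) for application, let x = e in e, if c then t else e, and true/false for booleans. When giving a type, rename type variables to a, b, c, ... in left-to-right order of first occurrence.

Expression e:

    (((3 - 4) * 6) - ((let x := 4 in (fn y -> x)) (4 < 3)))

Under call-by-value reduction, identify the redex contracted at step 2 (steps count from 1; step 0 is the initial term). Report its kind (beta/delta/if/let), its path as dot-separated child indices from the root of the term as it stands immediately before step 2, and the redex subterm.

Trace:
step 0: (((3 - 4) * 6) - ((let x = 4 in (\y.x)) (4 < 3)))
step 1: [delta@0.0] ((-1 * 6) - ((let x = 4 in (\y.x)) (4 < 3)))
step 2: [delta@0] (-6 - ((let x = 4 in (\y.x)) (4 < 3)))

Answer: delta at 0 : (-1 * 6)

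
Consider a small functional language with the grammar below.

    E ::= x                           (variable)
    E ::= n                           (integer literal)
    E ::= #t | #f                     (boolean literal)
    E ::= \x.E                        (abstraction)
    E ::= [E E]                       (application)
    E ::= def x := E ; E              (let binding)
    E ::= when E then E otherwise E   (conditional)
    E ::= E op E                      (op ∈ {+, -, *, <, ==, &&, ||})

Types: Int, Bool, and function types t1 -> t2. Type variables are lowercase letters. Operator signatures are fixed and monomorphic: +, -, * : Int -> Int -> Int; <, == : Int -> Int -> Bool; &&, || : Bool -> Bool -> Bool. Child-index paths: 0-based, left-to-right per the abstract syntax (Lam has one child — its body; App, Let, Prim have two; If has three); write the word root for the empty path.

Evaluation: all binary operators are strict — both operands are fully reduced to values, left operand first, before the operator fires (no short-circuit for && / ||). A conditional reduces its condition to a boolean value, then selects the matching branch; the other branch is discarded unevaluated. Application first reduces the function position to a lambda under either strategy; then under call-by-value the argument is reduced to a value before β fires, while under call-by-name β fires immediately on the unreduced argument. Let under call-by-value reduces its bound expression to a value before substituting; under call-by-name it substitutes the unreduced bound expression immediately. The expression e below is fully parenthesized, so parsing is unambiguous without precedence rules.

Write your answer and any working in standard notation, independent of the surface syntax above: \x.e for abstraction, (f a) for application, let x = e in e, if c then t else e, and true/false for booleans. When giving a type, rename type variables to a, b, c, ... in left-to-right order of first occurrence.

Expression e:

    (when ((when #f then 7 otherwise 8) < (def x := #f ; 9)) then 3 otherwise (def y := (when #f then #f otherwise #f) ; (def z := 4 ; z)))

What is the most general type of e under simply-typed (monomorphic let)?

Trace:
  unify Bool ~ Bool
  unify Int ~ Int
  unify Int ~ Int
let x : Bool
  unify Int ~ Int
  unify Bool ~ Bool
  unify Bool ~ Bool
  unify Bool ~ Bool
let y : Bool
let z : Int
z : Int
  unify Int ~ Int

Answer: Int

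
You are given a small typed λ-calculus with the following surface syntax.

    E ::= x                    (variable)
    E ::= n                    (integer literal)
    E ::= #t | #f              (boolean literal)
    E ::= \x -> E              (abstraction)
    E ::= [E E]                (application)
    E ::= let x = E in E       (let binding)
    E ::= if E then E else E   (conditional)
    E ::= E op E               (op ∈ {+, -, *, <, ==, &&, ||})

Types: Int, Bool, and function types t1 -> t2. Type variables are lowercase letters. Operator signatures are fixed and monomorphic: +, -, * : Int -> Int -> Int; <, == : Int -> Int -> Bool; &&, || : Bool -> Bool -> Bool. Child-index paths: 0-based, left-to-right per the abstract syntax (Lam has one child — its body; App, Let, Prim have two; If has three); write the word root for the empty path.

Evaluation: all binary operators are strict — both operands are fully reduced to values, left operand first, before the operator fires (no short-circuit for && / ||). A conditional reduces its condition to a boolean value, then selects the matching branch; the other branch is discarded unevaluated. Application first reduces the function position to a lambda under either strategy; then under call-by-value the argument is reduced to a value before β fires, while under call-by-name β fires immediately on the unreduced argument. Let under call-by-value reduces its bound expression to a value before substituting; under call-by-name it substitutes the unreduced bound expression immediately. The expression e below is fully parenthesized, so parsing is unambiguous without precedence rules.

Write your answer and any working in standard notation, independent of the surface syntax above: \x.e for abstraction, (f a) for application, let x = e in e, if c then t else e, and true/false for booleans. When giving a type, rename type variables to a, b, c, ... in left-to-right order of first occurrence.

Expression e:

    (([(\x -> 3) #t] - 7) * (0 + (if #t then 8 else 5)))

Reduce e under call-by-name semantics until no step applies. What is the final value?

Answer: -32

Derivation:
step 0: ((((\x.3) true) - 7) * (0 + (if true then 8 else 5)))
step 1: [beta@0.0] ((3 - 7) * (0 + (if true then 8 else 5)))
step 2: [delta@0] (-4 * (0 + (if true then 8 else 5)))
step 3: [if@1.1] (-4 * (0 + 8))
step 4: [delta@1] (-4 * 8)
step 5: [delta@root] -32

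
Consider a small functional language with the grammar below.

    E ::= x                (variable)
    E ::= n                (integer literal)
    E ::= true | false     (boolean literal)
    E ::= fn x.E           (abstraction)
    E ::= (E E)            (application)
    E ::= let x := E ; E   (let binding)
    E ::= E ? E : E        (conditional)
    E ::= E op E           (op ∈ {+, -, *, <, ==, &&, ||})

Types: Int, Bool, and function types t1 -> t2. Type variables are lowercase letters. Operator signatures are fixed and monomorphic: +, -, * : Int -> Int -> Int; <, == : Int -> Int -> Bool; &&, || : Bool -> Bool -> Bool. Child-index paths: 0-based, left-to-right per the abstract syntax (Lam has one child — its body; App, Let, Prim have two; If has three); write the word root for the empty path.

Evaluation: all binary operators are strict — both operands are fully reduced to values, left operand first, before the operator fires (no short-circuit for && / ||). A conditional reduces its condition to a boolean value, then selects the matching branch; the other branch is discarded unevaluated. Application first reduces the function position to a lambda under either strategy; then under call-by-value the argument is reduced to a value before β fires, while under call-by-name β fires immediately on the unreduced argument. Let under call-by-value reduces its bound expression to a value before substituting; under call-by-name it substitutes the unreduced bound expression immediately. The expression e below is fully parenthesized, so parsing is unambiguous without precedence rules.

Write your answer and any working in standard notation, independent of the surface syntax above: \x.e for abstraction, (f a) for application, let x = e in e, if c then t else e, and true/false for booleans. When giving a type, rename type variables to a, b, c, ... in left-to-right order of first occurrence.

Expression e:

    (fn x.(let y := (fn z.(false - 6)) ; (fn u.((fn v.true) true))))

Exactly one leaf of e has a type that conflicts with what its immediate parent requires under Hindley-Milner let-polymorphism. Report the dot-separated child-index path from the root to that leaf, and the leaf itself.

Derivation:
  unify Bool ~ Int
  FAIL: mismatch Bool ~ Int

Answer: 0.0.0.0 : false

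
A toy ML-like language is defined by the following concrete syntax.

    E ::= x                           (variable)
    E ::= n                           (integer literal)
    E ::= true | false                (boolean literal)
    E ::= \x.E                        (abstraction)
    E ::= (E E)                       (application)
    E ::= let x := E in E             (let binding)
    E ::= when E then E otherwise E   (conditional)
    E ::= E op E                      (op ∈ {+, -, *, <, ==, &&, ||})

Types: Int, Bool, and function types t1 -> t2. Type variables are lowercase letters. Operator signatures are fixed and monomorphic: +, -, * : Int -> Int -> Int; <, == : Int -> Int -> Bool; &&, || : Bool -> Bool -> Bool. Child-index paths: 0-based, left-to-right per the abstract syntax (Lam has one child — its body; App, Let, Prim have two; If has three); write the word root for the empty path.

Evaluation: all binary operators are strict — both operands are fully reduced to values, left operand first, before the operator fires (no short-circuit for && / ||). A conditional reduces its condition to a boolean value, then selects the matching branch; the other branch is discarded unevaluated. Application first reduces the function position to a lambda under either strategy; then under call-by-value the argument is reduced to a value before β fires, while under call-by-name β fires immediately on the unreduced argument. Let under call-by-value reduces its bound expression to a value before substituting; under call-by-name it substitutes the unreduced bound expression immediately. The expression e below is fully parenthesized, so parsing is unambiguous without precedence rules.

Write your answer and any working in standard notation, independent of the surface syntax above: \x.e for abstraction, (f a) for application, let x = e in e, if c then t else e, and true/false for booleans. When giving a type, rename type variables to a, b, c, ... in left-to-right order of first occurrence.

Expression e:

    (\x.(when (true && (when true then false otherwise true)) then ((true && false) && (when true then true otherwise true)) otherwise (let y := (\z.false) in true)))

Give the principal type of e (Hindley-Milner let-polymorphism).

Derivation:
  unify Bool ~ Bool
  unify Bool ~ Bool
  unify Bool ~ Bool
  unify Bool ~ Bool
  unify Bool ~ Bool
  unify Bool ~ Bool
  unify Bool ~ Bool
  unify Bool ~ Bool
  unify Bool ~ Bool
  unify Bool ~ Bool
  unify Bool ~ Bool
\z._ : b -> Bool
let y : forall. b -> Bool
  unify Bool ~ Bool
\x._ : a -> Bool

Answer: a -> Bool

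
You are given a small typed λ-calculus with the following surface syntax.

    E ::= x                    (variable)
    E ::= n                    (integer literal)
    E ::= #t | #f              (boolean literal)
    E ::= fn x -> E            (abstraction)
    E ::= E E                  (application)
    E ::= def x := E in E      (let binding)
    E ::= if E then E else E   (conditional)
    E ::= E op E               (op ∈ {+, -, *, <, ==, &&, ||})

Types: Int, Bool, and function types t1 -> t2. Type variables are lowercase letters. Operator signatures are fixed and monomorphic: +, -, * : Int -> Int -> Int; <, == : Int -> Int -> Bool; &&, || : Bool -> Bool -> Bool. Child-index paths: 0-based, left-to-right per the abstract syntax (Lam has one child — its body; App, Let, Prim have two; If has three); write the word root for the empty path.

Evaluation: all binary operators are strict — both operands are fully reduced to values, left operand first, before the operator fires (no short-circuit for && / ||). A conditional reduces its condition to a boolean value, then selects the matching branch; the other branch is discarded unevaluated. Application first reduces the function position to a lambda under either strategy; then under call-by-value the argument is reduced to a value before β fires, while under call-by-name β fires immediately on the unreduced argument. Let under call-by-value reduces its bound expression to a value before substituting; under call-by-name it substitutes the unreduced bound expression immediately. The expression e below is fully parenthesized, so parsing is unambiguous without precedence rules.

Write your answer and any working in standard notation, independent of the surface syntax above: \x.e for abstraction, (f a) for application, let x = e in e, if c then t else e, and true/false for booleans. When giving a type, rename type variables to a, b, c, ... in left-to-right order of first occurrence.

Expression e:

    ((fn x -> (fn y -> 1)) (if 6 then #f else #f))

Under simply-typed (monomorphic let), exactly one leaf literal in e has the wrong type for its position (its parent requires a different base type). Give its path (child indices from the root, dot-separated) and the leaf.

Answer: 1.0 : 6

Derivation:
\y._ : b -> Int
\x._ : a -> b -> Int
  unify Int ~ Bool
  FAIL: mismatch Int ~ Bool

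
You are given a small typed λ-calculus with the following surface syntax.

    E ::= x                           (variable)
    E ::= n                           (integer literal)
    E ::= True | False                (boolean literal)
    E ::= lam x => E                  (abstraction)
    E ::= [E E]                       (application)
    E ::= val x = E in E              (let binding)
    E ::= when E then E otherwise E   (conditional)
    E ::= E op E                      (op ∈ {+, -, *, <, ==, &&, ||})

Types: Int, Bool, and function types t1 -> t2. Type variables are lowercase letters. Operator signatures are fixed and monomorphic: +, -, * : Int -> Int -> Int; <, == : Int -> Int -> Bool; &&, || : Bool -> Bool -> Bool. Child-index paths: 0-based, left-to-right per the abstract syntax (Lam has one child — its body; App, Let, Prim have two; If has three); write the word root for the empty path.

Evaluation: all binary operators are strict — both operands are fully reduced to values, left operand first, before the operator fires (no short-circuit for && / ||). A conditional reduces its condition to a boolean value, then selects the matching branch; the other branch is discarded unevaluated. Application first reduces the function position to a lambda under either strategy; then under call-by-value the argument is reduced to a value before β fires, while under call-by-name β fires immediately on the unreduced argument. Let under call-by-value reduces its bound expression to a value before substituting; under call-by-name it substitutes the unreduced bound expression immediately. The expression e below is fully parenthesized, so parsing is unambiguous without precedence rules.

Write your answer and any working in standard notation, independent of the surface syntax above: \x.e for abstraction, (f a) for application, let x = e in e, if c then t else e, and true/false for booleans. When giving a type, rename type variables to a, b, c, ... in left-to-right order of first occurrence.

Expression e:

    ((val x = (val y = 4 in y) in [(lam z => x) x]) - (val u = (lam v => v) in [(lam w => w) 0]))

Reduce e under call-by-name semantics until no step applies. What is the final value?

Answer: 4

Derivation:
step 0: ((let x = (let y = 4 in y) in ((\z.x) x)) - (let u = (\v.v) in ((\w.w) 0)))
step 1: [let@0] (((\z.(let y = 4 in y)) (let y = 4 in y)) - (let u = (\v.v) in ((\w.w) 0)))
step 2: [beta@0] ((let y = 4 in y) - (let u = (\v.v) in ((\w.w) 0)))
step 3: [let@0] (4 - (let u = (\v.v) in ((\w.w) 0)))
step 4: [let@1] (4 - ((\w.w) 0))
step 5: [beta@1] (4 - 0)
step 6: [delta@root] 4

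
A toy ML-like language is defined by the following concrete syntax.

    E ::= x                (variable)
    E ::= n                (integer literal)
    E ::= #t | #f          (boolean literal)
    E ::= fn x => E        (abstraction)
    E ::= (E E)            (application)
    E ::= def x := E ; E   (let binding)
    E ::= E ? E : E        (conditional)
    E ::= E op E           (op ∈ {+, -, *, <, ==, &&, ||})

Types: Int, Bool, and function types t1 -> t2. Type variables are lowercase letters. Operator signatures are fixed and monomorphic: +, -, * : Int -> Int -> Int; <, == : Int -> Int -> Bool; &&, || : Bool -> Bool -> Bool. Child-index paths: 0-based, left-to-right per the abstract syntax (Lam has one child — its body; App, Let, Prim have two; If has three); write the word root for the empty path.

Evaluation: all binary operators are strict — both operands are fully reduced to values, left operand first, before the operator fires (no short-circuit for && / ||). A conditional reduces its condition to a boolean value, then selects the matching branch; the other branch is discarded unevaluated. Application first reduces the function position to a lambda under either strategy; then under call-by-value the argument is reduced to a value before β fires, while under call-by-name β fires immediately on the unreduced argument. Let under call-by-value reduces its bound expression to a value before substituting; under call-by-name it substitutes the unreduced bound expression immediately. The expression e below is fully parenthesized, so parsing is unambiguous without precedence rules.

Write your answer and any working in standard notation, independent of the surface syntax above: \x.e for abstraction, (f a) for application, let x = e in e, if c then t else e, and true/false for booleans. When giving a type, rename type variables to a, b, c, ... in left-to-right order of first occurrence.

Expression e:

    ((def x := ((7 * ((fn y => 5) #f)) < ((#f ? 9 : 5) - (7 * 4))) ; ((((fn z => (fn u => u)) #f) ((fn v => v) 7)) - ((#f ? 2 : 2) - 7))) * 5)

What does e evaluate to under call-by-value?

Working:
step 0: ((let x = ((7 * ((\y.5) false)) < ((if false then 9 else 5) - (7 * 4))) in ((((\z.(\u.u)) false) ((\v.v) 7)) - ((if false then 2 else 2) - 7))) * 5)
step 1: [beta@0.0.0.1] ((let x = ((7 * 5) < ((if false then 9 else 5) - (7 * 4))) in ((((\z.(\u.u)) false) ((\v.v) 7)) - ((if false then 2 else 2) - 7))) * 5)
step 2: [delta@0.0.0] ((let x = (35 < ((if false then 9 else 5) - (7 * 4))) in ((((\z.(\u.u)) false) ((\v.v) 7)) - ((if false then 2 else 2) - 7))) * 5)
step 3: [if@0.0.1.0] ((let x = (35 < (5 - (7 * 4))) in ((((\z.(\u.u)) false) ((\v.v) 7)) - ((if false then 2 else 2) - 7))) * 5)
step 4: [delta@0.0.1.1] ((let x = (35 < (5 - 28)) in ((((\z.(\u.u)) false) ((\v.v) 7)) - ((if false then 2 else 2) - 7))) * 5)
step 5: [delta@0.0.1] ((let x = (35 < -23) in ((((\z.(\u.u)) false) ((\v.v) 7)) - ((if false then 2 else 2) - 7))) * 5)
step 6: [delta@0.0] ((let x = false in ((((\z.(\u.u)) false) ((\v.v) 7)) - ((if false then 2 else 2) - 7))) * 5)
step 7: [let@0] (((((\z.(\u.u)) false) ((\v.v) 7)) - ((if false then 2 else 2) - 7)) * 5)
step 8: [beta@0.0.0] ((((\u.u) ((\v.v) 7)) - ((if false then 2 else 2) - 7)) * 5)
step 9: [beta@0.0.1] ((((\u.u) 7) - ((if false then 2 else 2) - 7)) * 5)
step 10: [beta@0.0] ((7 - ((if false then 2 else 2) - 7)) * 5)
step 11: [if@0.1.0] ((7 - (2 - 7)) * 5)
step 12: [delta@0.1] ((7 - -5) * 5)
step 13: [delta@0] (12 * 5)
step 14: [delta@root] 60

Answer: 60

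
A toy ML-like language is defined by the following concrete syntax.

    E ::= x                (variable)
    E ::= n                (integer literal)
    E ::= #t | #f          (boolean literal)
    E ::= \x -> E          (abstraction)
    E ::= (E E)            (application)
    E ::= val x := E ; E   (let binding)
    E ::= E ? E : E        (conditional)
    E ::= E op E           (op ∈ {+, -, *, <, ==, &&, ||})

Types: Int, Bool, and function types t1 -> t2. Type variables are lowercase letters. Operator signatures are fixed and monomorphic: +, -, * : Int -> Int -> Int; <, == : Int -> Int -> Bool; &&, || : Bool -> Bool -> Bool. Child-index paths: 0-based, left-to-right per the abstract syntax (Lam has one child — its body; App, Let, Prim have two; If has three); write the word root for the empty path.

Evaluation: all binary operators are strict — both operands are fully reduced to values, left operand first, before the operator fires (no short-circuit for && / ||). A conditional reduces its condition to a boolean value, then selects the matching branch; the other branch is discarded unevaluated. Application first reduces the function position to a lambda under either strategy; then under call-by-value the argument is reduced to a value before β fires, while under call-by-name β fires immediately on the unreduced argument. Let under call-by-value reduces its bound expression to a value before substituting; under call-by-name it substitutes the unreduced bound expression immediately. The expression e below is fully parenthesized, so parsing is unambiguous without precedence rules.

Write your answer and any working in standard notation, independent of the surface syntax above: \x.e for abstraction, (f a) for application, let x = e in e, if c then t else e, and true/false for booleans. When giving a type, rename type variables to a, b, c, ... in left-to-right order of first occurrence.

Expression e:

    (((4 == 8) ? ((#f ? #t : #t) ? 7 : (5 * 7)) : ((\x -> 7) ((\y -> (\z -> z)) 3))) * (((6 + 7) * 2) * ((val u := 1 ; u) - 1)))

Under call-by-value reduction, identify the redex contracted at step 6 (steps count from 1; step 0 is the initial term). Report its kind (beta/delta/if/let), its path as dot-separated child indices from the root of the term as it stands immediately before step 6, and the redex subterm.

Answer: delta at 1.0 : (13 * 2)

Derivation:
step 0: ((if (4 == 8) then (if (if false then true else true) then 7 else (5 * 7)) else ((\x.7) ((\y.(\z.z)) 3))) * (((6 + 7) * 2) * ((let u = 1 in u) - 1)))
step 1: [delta@0.0] ((if false then (if (if false then true else true) then 7 else (5 * 7)) else ((\x.7) ((\y.(\z.z)) 3))) * (((6 + 7) * 2) * ((let u = 1 in u) - 1)))
step 2: [if@0] (((\x.7) ((\y.(\z.z)) 3)) * (((6 + 7) * 2) * ((let u = 1 in u) - 1)))
step 3: [beta@0.1] (((\x.7) (\z.z)) * (((6 + 7) * 2) * ((let u = 1 in u) - 1)))
step 4: [beta@0] (7 * (((6 + 7) * 2) * ((let u = 1 in u) - 1)))
step 5: [delta@1.0.0] (7 * ((13 * 2) * ((let u = 1 in u) - 1)))
step 6: [delta@1.0] (7 * (26 * ((let u = 1 in u) - 1)))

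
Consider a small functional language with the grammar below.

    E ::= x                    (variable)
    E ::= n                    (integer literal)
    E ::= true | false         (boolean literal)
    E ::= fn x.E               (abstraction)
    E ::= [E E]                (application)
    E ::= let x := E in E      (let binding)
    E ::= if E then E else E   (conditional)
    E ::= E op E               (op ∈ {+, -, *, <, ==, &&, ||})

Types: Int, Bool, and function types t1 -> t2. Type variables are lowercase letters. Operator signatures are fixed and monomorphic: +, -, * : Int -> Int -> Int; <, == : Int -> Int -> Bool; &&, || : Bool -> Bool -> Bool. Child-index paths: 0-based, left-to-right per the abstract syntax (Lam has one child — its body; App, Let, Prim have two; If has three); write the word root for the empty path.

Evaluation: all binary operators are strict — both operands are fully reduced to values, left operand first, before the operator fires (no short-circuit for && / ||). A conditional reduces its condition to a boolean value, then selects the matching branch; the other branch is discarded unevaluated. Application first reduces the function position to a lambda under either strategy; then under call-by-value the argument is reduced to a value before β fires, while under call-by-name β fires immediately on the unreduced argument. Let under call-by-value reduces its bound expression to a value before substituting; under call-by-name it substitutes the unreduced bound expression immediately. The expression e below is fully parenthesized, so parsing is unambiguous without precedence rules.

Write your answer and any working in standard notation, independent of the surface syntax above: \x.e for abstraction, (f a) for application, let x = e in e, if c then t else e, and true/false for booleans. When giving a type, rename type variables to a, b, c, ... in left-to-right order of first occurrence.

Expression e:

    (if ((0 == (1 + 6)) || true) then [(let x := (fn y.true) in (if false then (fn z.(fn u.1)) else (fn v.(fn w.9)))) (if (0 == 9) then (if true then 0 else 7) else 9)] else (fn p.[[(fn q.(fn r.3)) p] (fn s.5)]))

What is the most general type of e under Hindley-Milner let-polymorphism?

Answer: a -> Int

Working:
  unify Int ~ Int
  unify Int ~ Int
  unify Int ~ Int
  unify Int ~ Int
  unify Bool ~ Bool
  unify Bool ~ Bool
  unify Bool ~ Bool
\y._ : a -> Bool
let x : forall. a -> Bool
  unify Bool ~ Bool
\u._ : c -> Int
\z._ : b -> c -> Int
\w._ : e -> Int
\v._ : d -> e -> Int
  unify b -> c -> Int ~ d -> e -> Int
  unify b ~ d
  unify c -> Int ~ e -> Int
  unify c ~ e
  unify Int ~ Int
  unify Int ~ Int
  unify Int ~ Int
  unify Bool ~ Bool
  unify Bool ~ Bool
  unify Int ~ Int
  unify Int ~ Int
  unify d -> e -> Int ~ Int -> f
  unify d ~ Int
  unify e -> Int ~ f
_ _ : e -> Int
\r._ : i -> Int
\q._ : h -> i -> Int
p : g
  unify h -> i -> Int ~ g -> j
  unify h ~ g
  unify i -> Int ~ j
_ _ : i -> Int
\s._ : k -> Int
  unify i -> Int ~ (k -> Int) -> l
  unify i ~ k -> Int
  unify Int ~ l
_ _ : Int
\p._ : g -> Int
  unify e -> Int ~ g -> Int
  unify e ~ g
  unify Int ~ Int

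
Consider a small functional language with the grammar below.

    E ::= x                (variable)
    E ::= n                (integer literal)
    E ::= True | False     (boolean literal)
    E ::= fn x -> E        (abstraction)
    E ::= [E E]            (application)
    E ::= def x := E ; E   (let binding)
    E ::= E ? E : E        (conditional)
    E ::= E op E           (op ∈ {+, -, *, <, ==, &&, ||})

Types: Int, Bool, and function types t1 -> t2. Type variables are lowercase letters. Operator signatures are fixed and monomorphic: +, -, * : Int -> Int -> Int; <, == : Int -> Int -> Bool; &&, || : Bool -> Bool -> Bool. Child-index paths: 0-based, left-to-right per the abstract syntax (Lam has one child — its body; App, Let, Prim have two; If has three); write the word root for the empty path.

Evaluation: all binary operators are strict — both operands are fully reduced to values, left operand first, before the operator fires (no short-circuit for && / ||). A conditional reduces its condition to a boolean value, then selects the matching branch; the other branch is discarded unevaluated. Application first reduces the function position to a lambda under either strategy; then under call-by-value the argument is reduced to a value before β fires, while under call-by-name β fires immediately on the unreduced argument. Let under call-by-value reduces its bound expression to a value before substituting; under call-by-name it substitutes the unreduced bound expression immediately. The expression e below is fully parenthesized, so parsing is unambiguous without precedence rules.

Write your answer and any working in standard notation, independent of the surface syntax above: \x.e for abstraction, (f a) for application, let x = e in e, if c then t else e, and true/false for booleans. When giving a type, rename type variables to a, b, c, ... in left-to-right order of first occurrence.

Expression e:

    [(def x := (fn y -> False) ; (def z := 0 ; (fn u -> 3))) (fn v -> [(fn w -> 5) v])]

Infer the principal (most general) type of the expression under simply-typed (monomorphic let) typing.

Answer: Int

Derivation:
\y._ : a -> Bool
let x : a -> Bool
let z : Int
\u._ : b -> Int
\w._ : d -> Int
v : c
  unify d -> Int ~ c -> e
  unify d ~ c
  unify Int ~ e
_ _ : Int
\v._ : c -> Int
  unify b -> Int ~ (c -> Int) -> f
  unify b ~ c -> Int
  unify Int ~ f
_ _ : Int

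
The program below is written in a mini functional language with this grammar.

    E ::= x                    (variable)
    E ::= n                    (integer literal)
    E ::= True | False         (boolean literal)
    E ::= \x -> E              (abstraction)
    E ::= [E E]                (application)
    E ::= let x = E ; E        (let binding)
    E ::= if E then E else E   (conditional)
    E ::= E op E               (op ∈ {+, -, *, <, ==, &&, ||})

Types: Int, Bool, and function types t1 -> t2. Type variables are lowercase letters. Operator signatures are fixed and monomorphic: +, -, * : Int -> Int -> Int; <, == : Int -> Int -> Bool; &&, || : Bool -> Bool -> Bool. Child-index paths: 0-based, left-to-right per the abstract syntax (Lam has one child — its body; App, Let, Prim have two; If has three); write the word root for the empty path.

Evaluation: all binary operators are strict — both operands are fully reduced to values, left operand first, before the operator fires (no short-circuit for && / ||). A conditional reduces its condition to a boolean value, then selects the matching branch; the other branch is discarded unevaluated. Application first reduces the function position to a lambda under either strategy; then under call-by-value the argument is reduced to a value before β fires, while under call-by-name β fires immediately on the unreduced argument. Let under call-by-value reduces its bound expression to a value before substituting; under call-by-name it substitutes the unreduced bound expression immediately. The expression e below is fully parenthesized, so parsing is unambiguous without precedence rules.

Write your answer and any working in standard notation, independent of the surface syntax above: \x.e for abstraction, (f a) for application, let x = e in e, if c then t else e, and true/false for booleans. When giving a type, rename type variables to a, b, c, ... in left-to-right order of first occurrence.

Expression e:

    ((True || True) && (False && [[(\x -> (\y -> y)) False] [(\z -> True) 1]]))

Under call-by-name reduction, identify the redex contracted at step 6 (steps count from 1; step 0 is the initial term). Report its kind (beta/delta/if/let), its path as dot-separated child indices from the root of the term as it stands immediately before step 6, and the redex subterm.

Answer: delta at root : (true && false)

Derivation:
step 0: ((true || true) && (false && (((\x.(\y.y)) false) ((\z.true) 1))))
step 1: [delta@0] (true && (false && (((\x.(\y.y)) false) ((\z.true) 1))))
step 2: [beta@1.1.0] (true && (false && ((\y.y) ((\z.true) 1))))
step 3: [beta@1.1] (true && (false && ((\z.true) 1)))
step 4: [beta@1.1] (true && (false && true))
step 5: [delta@1] (true && false)
step 6: [delta@root] false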